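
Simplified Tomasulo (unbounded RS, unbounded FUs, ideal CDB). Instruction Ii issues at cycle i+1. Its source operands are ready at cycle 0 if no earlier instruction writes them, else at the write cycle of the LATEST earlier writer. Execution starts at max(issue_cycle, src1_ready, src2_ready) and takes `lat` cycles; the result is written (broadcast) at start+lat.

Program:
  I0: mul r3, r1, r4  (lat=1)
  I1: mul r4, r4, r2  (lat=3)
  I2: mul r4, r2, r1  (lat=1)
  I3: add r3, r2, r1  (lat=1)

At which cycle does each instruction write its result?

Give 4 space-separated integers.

Answer: 2 5 4 5

Derivation:
I0 mul r3: issue@1 deps=(None,None) exec_start@1 write@2
I1 mul r4: issue@2 deps=(None,None) exec_start@2 write@5
I2 mul r4: issue@3 deps=(None,None) exec_start@3 write@4
I3 add r3: issue@4 deps=(None,None) exec_start@4 write@5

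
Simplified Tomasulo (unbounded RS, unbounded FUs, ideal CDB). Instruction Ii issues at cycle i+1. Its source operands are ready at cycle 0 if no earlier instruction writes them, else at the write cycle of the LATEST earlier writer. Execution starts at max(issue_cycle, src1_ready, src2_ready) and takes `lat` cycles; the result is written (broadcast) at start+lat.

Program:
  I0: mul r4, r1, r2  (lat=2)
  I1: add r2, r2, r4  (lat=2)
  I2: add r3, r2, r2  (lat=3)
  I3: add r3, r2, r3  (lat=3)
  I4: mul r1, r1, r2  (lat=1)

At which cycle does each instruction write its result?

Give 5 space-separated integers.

I0 mul r4: issue@1 deps=(None,None) exec_start@1 write@3
I1 add r2: issue@2 deps=(None,0) exec_start@3 write@5
I2 add r3: issue@3 deps=(1,1) exec_start@5 write@8
I3 add r3: issue@4 deps=(1,2) exec_start@8 write@11
I4 mul r1: issue@5 deps=(None,1) exec_start@5 write@6

Answer: 3 5 8 11 6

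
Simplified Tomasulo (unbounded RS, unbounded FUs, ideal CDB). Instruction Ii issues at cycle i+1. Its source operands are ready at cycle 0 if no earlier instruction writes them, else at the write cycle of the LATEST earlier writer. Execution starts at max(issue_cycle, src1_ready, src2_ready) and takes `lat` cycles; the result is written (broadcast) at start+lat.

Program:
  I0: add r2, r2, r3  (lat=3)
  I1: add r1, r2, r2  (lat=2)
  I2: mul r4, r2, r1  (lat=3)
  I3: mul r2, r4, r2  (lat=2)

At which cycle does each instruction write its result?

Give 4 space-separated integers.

Answer: 4 6 9 11

Derivation:
I0 add r2: issue@1 deps=(None,None) exec_start@1 write@4
I1 add r1: issue@2 deps=(0,0) exec_start@4 write@6
I2 mul r4: issue@3 deps=(0,1) exec_start@6 write@9
I3 mul r2: issue@4 deps=(2,0) exec_start@9 write@11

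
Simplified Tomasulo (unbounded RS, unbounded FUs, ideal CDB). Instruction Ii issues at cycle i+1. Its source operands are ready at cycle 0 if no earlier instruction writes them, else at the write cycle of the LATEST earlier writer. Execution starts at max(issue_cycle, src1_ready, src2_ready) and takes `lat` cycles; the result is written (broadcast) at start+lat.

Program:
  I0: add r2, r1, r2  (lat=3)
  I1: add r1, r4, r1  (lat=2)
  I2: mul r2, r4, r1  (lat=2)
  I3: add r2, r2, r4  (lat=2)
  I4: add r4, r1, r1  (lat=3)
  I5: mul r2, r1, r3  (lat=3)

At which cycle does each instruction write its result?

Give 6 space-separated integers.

I0 add r2: issue@1 deps=(None,None) exec_start@1 write@4
I1 add r1: issue@2 deps=(None,None) exec_start@2 write@4
I2 mul r2: issue@3 deps=(None,1) exec_start@4 write@6
I3 add r2: issue@4 deps=(2,None) exec_start@6 write@8
I4 add r4: issue@5 deps=(1,1) exec_start@5 write@8
I5 mul r2: issue@6 deps=(1,None) exec_start@6 write@9

Answer: 4 4 6 8 8 9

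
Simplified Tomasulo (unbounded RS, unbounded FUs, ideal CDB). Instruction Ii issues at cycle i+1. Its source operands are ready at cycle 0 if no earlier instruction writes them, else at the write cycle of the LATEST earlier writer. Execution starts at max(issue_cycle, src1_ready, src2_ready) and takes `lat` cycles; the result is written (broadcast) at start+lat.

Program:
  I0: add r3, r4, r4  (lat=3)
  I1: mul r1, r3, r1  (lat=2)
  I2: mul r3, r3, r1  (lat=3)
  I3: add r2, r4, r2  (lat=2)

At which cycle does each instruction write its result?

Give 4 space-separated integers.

I0 add r3: issue@1 deps=(None,None) exec_start@1 write@4
I1 mul r1: issue@2 deps=(0,None) exec_start@4 write@6
I2 mul r3: issue@3 deps=(0,1) exec_start@6 write@9
I3 add r2: issue@4 deps=(None,None) exec_start@4 write@6

Answer: 4 6 9 6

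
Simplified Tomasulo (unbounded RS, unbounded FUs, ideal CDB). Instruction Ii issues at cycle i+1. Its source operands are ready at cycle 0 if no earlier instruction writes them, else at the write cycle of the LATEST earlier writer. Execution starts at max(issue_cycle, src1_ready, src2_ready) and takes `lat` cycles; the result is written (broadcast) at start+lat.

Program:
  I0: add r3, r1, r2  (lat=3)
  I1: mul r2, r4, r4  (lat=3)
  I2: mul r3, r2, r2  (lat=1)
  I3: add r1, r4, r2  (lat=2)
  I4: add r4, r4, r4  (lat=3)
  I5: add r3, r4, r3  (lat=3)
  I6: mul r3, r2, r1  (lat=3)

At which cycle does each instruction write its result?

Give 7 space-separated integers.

Answer: 4 5 6 7 8 11 10

Derivation:
I0 add r3: issue@1 deps=(None,None) exec_start@1 write@4
I1 mul r2: issue@2 deps=(None,None) exec_start@2 write@5
I2 mul r3: issue@3 deps=(1,1) exec_start@5 write@6
I3 add r1: issue@4 deps=(None,1) exec_start@5 write@7
I4 add r4: issue@5 deps=(None,None) exec_start@5 write@8
I5 add r3: issue@6 deps=(4,2) exec_start@8 write@11
I6 mul r3: issue@7 deps=(1,3) exec_start@7 write@10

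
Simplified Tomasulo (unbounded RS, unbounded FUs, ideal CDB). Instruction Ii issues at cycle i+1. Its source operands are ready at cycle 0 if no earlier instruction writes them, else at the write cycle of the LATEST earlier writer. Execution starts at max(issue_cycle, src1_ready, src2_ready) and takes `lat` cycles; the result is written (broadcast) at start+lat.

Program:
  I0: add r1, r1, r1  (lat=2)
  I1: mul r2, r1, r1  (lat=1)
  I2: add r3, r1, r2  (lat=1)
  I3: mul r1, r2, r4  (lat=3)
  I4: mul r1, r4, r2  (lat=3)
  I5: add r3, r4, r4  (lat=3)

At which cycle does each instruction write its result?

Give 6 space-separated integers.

I0 add r1: issue@1 deps=(None,None) exec_start@1 write@3
I1 mul r2: issue@2 deps=(0,0) exec_start@3 write@4
I2 add r3: issue@3 deps=(0,1) exec_start@4 write@5
I3 mul r1: issue@4 deps=(1,None) exec_start@4 write@7
I4 mul r1: issue@5 deps=(None,1) exec_start@5 write@8
I5 add r3: issue@6 deps=(None,None) exec_start@6 write@9

Answer: 3 4 5 7 8 9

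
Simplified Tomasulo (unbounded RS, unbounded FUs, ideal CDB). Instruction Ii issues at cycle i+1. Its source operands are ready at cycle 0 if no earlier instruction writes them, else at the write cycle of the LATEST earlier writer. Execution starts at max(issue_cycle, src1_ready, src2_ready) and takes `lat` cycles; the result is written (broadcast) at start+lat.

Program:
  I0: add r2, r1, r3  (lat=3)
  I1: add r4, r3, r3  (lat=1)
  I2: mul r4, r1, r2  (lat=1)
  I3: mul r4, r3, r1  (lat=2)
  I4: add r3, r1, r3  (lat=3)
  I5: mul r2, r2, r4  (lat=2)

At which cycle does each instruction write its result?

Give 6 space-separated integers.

I0 add r2: issue@1 deps=(None,None) exec_start@1 write@4
I1 add r4: issue@2 deps=(None,None) exec_start@2 write@3
I2 mul r4: issue@3 deps=(None,0) exec_start@4 write@5
I3 mul r4: issue@4 deps=(None,None) exec_start@4 write@6
I4 add r3: issue@5 deps=(None,None) exec_start@5 write@8
I5 mul r2: issue@6 deps=(0,3) exec_start@6 write@8

Answer: 4 3 5 6 8 8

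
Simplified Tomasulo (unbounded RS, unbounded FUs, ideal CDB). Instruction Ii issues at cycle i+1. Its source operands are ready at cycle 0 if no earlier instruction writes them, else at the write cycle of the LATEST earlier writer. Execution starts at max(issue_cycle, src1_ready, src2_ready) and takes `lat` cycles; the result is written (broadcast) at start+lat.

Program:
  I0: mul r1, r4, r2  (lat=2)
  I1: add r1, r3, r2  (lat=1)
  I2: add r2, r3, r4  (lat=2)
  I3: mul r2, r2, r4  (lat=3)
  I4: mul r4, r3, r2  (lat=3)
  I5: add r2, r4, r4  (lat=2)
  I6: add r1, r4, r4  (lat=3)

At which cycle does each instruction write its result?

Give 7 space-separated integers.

Answer: 3 3 5 8 11 13 14

Derivation:
I0 mul r1: issue@1 deps=(None,None) exec_start@1 write@3
I1 add r1: issue@2 deps=(None,None) exec_start@2 write@3
I2 add r2: issue@3 deps=(None,None) exec_start@3 write@5
I3 mul r2: issue@4 deps=(2,None) exec_start@5 write@8
I4 mul r4: issue@5 deps=(None,3) exec_start@8 write@11
I5 add r2: issue@6 deps=(4,4) exec_start@11 write@13
I6 add r1: issue@7 deps=(4,4) exec_start@11 write@14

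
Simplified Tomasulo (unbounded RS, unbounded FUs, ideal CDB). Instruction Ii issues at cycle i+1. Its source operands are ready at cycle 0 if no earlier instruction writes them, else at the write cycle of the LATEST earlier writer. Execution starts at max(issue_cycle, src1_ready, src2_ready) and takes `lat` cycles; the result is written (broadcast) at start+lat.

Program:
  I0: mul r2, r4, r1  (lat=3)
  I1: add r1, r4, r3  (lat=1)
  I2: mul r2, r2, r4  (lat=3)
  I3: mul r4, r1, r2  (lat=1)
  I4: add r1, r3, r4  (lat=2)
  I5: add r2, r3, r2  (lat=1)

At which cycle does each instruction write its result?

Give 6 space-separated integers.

Answer: 4 3 7 8 10 8

Derivation:
I0 mul r2: issue@1 deps=(None,None) exec_start@1 write@4
I1 add r1: issue@2 deps=(None,None) exec_start@2 write@3
I2 mul r2: issue@3 deps=(0,None) exec_start@4 write@7
I3 mul r4: issue@4 deps=(1,2) exec_start@7 write@8
I4 add r1: issue@5 deps=(None,3) exec_start@8 write@10
I5 add r2: issue@6 deps=(None,2) exec_start@7 write@8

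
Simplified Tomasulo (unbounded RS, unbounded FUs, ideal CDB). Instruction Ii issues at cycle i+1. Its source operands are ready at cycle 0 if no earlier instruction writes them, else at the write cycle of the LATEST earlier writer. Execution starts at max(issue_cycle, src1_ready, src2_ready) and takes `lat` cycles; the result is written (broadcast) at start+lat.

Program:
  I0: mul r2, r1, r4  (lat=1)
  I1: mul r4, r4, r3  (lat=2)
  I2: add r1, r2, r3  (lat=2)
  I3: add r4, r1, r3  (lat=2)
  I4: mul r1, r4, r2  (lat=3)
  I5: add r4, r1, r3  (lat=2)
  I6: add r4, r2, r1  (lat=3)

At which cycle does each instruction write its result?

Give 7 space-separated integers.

Answer: 2 4 5 7 10 12 13

Derivation:
I0 mul r2: issue@1 deps=(None,None) exec_start@1 write@2
I1 mul r4: issue@2 deps=(None,None) exec_start@2 write@4
I2 add r1: issue@3 deps=(0,None) exec_start@3 write@5
I3 add r4: issue@4 deps=(2,None) exec_start@5 write@7
I4 mul r1: issue@5 deps=(3,0) exec_start@7 write@10
I5 add r4: issue@6 deps=(4,None) exec_start@10 write@12
I6 add r4: issue@7 deps=(0,4) exec_start@10 write@13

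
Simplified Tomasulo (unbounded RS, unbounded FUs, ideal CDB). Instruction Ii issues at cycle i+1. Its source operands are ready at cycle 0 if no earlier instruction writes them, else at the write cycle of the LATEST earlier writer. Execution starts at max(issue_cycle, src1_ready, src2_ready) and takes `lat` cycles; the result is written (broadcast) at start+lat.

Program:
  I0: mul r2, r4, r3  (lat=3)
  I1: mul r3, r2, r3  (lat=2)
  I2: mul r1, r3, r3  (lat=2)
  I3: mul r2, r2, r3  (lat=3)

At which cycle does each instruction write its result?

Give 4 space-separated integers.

Answer: 4 6 8 9

Derivation:
I0 mul r2: issue@1 deps=(None,None) exec_start@1 write@4
I1 mul r3: issue@2 deps=(0,None) exec_start@4 write@6
I2 mul r1: issue@3 deps=(1,1) exec_start@6 write@8
I3 mul r2: issue@4 deps=(0,1) exec_start@6 write@9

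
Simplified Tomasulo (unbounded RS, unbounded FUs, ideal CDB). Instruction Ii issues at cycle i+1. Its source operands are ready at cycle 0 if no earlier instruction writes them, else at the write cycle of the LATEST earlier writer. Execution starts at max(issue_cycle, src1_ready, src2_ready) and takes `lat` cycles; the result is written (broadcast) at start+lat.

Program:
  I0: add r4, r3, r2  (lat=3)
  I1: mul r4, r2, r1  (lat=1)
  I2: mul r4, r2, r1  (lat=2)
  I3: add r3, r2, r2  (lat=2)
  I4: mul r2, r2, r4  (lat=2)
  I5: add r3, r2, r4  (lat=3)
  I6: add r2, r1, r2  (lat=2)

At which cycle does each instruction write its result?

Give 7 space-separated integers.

Answer: 4 3 5 6 7 10 9

Derivation:
I0 add r4: issue@1 deps=(None,None) exec_start@1 write@4
I1 mul r4: issue@2 deps=(None,None) exec_start@2 write@3
I2 mul r4: issue@3 deps=(None,None) exec_start@3 write@5
I3 add r3: issue@4 deps=(None,None) exec_start@4 write@6
I4 mul r2: issue@5 deps=(None,2) exec_start@5 write@7
I5 add r3: issue@6 deps=(4,2) exec_start@7 write@10
I6 add r2: issue@7 deps=(None,4) exec_start@7 write@9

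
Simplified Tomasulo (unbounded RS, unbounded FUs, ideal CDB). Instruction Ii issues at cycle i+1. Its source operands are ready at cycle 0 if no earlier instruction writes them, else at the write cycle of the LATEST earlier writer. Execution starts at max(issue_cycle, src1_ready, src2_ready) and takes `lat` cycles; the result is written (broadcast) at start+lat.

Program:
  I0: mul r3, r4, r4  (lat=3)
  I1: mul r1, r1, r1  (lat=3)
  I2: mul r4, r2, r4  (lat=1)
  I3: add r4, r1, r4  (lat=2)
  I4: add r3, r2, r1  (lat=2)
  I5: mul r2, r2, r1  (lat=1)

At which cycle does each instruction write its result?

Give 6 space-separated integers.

Answer: 4 5 4 7 7 7

Derivation:
I0 mul r3: issue@1 deps=(None,None) exec_start@1 write@4
I1 mul r1: issue@2 deps=(None,None) exec_start@2 write@5
I2 mul r4: issue@3 deps=(None,None) exec_start@3 write@4
I3 add r4: issue@4 deps=(1,2) exec_start@5 write@7
I4 add r3: issue@5 deps=(None,1) exec_start@5 write@7
I5 mul r2: issue@6 deps=(None,1) exec_start@6 write@7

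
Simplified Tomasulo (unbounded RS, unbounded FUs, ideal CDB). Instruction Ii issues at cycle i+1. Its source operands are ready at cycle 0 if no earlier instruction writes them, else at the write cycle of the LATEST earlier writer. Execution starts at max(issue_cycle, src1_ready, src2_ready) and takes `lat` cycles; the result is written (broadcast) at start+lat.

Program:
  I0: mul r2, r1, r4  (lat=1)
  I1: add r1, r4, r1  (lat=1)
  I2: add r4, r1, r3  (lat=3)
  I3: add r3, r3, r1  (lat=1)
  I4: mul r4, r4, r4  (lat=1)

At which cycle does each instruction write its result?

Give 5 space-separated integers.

I0 mul r2: issue@1 deps=(None,None) exec_start@1 write@2
I1 add r1: issue@2 deps=(None,None) exec_start@2 write@3
I2 add r4: issue@3 deps=(1,None) exec_start@3 write@6
I3 add r3: issue@4 deps=(None,1) exec_start@4 write@5
I4 mul r4: issue@5 deps=(2,2) exec_start@6 write@7

Answer: 2 3 6 5 7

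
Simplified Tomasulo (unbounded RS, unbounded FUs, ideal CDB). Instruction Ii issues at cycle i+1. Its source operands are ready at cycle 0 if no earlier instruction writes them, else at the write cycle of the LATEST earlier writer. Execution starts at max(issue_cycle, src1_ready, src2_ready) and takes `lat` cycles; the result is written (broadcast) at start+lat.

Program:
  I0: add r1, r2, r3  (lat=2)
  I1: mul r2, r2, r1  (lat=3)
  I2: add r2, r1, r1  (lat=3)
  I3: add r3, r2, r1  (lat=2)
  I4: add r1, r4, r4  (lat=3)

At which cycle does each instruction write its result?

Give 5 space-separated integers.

I0 add r1: issue@1 deps=(None,None) exec_start@1 write@3
I1 mul r2: issue@2 deps=(None,0) exec_start@3 write@6
I2 add r2: issue@3 deps=(0,0) exec_start@3 write@6
I3 add r3: issue@4 deps=(2,0) exec_start@6 write@8
I4 add r1: issue@5 deps=(None,None) exec_start@5 write@8

Answer: 3 6 6 8 8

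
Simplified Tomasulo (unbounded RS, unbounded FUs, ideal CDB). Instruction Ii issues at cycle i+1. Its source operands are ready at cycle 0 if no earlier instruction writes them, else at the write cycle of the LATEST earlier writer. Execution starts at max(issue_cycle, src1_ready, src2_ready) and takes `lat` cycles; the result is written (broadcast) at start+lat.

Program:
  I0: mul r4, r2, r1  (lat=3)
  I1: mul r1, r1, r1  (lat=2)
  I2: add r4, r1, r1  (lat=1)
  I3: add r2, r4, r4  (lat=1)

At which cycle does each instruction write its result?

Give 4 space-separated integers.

Answer: 4 4 5 6

Derivation:
I0 mul r4: issue@1 deps=(None,None) exec_start@1 write@4
I1 mul r1: issue@2 deps=(None,None) exec_start@2 write@4
I2 add r4: issue@3 deps=(1,1) exec_start@4 write@5
I3 add r2: issue@4 deps=(2,2) exec_start@5 write@6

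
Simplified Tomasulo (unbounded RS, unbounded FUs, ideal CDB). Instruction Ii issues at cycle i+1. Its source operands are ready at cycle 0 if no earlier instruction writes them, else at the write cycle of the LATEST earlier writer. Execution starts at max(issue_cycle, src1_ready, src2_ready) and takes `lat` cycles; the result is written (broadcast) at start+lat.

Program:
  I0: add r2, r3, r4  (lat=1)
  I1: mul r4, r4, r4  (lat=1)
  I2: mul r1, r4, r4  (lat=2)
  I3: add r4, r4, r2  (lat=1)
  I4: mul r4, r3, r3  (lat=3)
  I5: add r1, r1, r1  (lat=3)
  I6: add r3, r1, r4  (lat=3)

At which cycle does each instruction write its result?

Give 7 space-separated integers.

Answer: 2 3 5 5 8 9 12

Derivation:
I0 add r2: issue@1 deps=(None,None) exec_start@1 write@2
I1 mul r4: issue@2 deps=(None,None) exec_start@2 write@3
I2 mul r1: issue@3 deps=(1,1) exec_start@3 write@5
I3 add r4: issue@4 deps=(1,0) exec_start@4 write@5
I4 mul r4: issue@5 deps=(None,None) exec_start@5 write@8
I5 add r1: issue@6 deps=(2,2) exec_start@6 write@9
I6 add r3: issue@7 deps=(5,4) exec_start@9 write@12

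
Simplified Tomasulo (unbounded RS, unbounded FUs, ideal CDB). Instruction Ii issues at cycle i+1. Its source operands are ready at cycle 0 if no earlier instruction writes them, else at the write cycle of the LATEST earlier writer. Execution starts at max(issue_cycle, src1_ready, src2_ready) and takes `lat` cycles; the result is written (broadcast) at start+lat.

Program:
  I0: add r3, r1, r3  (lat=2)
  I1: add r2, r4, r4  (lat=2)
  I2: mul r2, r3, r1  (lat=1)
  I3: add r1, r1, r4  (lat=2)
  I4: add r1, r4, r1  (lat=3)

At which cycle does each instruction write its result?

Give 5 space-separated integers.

I0 add r3: issue@1 deps=(None,None) exec_start@1 write@3
I1 add r2: issue@2 deps=(None,None) exec_start@2 write@4
I2 mul r2: issue@3 deps=(0,None) exec_start@3 write@4
I3 add r1: issue@4 deps=(None,None) exec_start@4 write@6
I4 add r1: issue@5 deps=(None,3) exec_start@6 write@9

Answer: 3 4 4 6 9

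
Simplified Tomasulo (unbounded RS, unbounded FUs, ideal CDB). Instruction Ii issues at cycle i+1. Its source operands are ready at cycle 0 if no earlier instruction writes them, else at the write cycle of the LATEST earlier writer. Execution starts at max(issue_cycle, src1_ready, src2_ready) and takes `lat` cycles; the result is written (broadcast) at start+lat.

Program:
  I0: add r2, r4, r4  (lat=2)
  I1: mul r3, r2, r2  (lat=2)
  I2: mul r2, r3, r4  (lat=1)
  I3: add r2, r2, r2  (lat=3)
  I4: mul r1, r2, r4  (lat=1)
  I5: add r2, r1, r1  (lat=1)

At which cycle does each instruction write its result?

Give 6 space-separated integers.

I0 add r2: issue@1 deps=(None,None) exec_start@1 write@3
I1 mul r3: issue@2 deps=(0,0) exec_start@3 write@5
I2 mul r2: issue@3 deps=(1,None) exec_start@5 write@6
I3 add r2: issue@4 deps=(2,2) exec_start@6 write@9
I4 mul r1: issue@5 deps=(3,None) exec_start@9 write@10
I5 add r2: issue@6 deps=(4,4) exec_start@10 write@11

Answer: 3 5 6 9 10 11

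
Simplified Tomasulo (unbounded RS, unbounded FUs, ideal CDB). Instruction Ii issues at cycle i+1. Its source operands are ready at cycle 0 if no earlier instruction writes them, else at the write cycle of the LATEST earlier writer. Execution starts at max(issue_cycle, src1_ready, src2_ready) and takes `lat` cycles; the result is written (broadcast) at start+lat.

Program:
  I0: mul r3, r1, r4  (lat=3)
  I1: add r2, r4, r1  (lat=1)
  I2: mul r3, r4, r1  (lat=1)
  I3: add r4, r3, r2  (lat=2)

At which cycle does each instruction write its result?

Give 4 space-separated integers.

I0 mul r3: issue@1 deps=(None,None) exec_start@1 write@4
I1 add r2: issue@2 deps=(None,None) exec_start@2 write@3
I2 mul r3: issue@3 deps=(None,None) exec_start@3 write@4
I3 add r4: issue@4 deps=(2,1) exec_start@4 write@6

Answer: 4 3 4 6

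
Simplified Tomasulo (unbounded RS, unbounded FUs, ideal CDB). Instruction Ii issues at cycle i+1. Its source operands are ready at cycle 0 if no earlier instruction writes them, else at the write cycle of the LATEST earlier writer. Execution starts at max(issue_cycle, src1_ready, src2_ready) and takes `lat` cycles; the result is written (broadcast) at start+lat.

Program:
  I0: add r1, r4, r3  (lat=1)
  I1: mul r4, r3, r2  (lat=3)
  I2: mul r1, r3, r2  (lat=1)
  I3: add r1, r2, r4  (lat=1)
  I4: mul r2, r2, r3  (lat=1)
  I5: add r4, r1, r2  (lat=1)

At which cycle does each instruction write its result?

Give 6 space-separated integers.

Answer: 2 5 4 6 6 7

Derivation:
I0 add r1: issue@1 deps=(None,None) exec_start@1 write@2
I1 mul r4: issue@2 deps=(None,None) exec_start@2 write@5
I2 mul r1: issue@3 deps=(None,None) exec_start@3 write@4
I3 add r1: issue@4 deps=(None,1) exec_start@5 write@6
I4 mul r2: issue@5 deps=(None,None) exec_start@5 write@6
I5 add r4: issue@6 deps=(3,4) exec_start@6 write@7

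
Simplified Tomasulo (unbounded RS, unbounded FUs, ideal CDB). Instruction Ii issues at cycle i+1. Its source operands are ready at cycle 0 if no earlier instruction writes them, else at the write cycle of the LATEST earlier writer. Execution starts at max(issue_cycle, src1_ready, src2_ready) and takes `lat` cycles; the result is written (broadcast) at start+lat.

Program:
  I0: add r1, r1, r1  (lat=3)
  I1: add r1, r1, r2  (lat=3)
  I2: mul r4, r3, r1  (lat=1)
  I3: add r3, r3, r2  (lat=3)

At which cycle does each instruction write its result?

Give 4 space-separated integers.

Answer: 4 7 8 7

Derivation:
I0 add r1: issue@1 deps=(None,None) exec_start@1 write@4
I1 add r1: issue@2 deps=(0,None) exec_start@4 write@7
I2 mul r4: issue@3 deps=(None,1) exec_start@7 write@8
I3 add r3: issue@4 deps=(None,None) exec_start@4 write@7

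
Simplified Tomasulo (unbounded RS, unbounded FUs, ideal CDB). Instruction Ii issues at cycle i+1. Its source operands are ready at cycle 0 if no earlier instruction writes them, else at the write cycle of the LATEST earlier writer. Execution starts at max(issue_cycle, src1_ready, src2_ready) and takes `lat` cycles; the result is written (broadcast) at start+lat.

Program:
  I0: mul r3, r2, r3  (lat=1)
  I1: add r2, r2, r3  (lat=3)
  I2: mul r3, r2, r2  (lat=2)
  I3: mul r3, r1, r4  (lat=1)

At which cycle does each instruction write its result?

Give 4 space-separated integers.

I0 mul r3: issue@1 deps=(None,None) exec_start@1 write@2
I1 add r2: issue@2 deps=(None,0) exec_start@2 write@5
I2 mul r3: issue@3 deps=(1,1) exec_start@5 write@7
I3 mul r3: issue@4 deps=(None,None) exec_start@4 write@5

Answer: 2 5 7 5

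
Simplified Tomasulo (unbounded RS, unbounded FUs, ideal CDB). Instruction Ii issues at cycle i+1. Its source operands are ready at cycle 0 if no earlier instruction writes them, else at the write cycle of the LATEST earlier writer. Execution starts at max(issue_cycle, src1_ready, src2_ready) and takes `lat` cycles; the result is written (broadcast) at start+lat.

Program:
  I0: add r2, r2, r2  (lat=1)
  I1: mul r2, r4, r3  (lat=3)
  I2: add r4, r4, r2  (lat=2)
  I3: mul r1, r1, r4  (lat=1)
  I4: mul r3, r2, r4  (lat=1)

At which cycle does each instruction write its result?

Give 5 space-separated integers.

Answer: 2 5 7 8 8

Derivation:
I0 add r2: issue@1 deps=(None,None) exec_start@1 write@2
I1 mul r2: issue@2 deps=(None,None) exec_start@2 write@5
I2 add r4: issue@3 deps=(None,1) exec_start@5 write@7
I3 mul r1: issue@4 deps=(None,2) exec_start@7 write@8
I4 mul r3: issue@5 deps=(1,2) exec_start@7 write@8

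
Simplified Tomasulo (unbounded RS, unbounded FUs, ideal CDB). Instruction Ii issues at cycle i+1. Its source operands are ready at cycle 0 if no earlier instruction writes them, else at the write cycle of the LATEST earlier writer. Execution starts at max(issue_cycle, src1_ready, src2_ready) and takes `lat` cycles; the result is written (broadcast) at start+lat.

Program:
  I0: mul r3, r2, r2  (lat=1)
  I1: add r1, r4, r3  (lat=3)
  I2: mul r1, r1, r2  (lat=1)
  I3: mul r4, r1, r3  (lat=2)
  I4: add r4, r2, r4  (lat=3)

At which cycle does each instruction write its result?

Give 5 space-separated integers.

Answer: 2 5 6 8 11

Derivation:
I0 mul r3: issue@1 deps=(None,None) exec_start@1 write@2
I1 add r1: issue@2 deps=(None,0) exec_start@2 write@5
I2 mul r1: issue@3 deps=(1,None) exec_start@5 write@6
I3 mul r4: issue@4 deps=(2,0) exec_start@6 write@8
I4 add r4: issue@5 deps=(None,3) exec_start@8 write@11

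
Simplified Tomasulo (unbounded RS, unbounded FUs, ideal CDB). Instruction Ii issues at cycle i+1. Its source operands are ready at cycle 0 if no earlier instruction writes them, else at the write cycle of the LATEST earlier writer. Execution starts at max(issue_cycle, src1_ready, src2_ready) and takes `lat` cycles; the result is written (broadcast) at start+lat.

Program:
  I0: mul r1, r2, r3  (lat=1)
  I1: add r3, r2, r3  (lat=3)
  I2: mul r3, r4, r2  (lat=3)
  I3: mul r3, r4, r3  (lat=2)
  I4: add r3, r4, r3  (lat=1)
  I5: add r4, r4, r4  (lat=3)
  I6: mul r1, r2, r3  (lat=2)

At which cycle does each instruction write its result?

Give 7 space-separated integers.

I0 mul r1: issue@1 deps=(None,None) exec_start@1 write@2
I1 add r3: issue@2 deps=(None,None) exec_start@2 write@5
I2 mul r3: issue@3 deps=(None,None) exec_start@3 write@6
I3 mul r3: issue@4 deps=(None,2) exec_start@6 write@8
I4 add r3: issue@5 deps=(None,3) exec_start@8 write@9
I5 add r4: issue@6 deps=(None,None) exec_start@6 write@9
I6 mul r1: issue@7 deps=(None,4) exec_start@9 write@11

Answer: 2 5 6 8 9 9 11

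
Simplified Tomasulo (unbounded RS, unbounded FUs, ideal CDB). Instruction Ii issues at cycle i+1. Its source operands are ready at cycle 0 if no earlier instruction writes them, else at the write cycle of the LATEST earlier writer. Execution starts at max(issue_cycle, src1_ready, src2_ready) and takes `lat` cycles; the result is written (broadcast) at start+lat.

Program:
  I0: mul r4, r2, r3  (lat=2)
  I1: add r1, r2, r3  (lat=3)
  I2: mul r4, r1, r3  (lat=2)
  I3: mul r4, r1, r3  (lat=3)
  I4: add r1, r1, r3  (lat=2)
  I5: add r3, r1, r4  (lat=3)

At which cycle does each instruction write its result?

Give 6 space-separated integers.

I0 mul r4: issue@1 deps=(None,None) exec_start@1 write@3
I1 add r1: issue@2 deps=(None,None) exec_start@2 write@5
I2 mul r4: issue@3 deps=(1,None) exec_start@5 write@7
I3 mul r4: issue@4 deps=(1,None) exec_start@5 write@8
I4 add r1: issue@5 deps=(1,None) exec_start@5 write@7
I5 add r3: issue@6 deps=(4,3) exec_start@8 write@11

Answer: 3 5 7 8 7 11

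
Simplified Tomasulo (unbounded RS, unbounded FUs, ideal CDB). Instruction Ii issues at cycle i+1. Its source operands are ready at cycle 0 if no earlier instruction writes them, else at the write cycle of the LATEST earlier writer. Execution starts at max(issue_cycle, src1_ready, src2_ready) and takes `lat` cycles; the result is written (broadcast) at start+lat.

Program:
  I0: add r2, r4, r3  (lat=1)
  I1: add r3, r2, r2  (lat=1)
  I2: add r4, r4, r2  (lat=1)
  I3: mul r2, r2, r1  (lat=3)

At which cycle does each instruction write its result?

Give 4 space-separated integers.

I0 add r2: issue@1 deps=(None,None) exec_start@1 write@2
I1 add r3: issue@2 deps=(0,0) exec_start@2 write@3
I2 add r4: issue@3 deps=(None,0) exec_start@3 write@4
I3 mul r2: issue@4 deps=(0,None) exec_start@4 write@7

Answer: 2 3 4 7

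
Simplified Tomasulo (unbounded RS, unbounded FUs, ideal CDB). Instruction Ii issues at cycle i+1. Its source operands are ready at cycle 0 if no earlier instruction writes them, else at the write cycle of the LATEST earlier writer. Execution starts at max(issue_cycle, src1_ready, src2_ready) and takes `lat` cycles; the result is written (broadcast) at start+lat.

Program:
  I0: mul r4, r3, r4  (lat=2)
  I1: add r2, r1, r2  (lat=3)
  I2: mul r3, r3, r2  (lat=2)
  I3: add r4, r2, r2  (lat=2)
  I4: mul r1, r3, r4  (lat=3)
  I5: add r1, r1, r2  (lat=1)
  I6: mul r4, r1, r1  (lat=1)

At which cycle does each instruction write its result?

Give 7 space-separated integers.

Answer: 3 5 7 7 10 11 12

Derivation:
I0 mul r4: issue@1 deps=(None,None) exec_start@1 write@3
I1 add r2: issue@2 deps=(None,None) exec_start@2 write@5
I2 mul r3: issue@3 deps=(None,1) exec_start@5 write@7
I3 add r4: issue@4 deps=(1,1) exec_start@5 write@7
I4 mul r1: issue@5 deps=(2,3) exec_start@7 write@10
I5 add r1: issue@6 deps=(4,1) exec_start@10 write@11
I6 mul r4: issue@7 deps=(5,5) exec_start@11 write@12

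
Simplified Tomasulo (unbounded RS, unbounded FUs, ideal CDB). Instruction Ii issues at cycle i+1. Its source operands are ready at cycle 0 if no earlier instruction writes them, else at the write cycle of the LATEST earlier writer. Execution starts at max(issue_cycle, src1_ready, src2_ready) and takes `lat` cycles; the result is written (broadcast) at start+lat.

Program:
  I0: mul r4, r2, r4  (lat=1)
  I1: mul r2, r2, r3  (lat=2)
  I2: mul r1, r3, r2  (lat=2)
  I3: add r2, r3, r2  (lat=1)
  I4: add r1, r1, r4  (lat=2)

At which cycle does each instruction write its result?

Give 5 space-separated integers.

Answer: 2 4 6 5 8

Derivation:
I0 mul r4: issue@1 deps=(None,None) exec_start@1 write@2
I1 mul r2: issue@2 deps=(None,None) exec_start@2 write@4
I2 mul r1: issue@3 deps=(None,1) exec_start@4 write@6
I3 add r2: issue@4 deps=(None,1) exec_start@4 write@5
I4 add r1: issue@5 deps=(2,0) exec_start@6 write@8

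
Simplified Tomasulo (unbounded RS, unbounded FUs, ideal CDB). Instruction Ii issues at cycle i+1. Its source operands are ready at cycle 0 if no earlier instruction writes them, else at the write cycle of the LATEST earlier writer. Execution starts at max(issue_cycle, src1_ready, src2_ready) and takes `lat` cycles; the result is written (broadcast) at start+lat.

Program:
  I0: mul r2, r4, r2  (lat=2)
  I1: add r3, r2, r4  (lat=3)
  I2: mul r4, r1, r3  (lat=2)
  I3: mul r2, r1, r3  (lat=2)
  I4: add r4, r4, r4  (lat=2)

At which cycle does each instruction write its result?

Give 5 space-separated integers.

Answer: 3 6 8 8 10

Derivation:
I0 mul r2: issue@1 deps=(None,None) exec_start@1 write@3
I1 add r3: issue@2 deps=(0,None) exec_start@3 write@6
I2 mul r4: issue@3 deps=(None,1) exec_start@6 write@8
I3 mul r2: issue@4 deps=(None,1) exec_start@6 write@8
I4 add r4: issue@5 deps=(2,2) exec_start@8 write@10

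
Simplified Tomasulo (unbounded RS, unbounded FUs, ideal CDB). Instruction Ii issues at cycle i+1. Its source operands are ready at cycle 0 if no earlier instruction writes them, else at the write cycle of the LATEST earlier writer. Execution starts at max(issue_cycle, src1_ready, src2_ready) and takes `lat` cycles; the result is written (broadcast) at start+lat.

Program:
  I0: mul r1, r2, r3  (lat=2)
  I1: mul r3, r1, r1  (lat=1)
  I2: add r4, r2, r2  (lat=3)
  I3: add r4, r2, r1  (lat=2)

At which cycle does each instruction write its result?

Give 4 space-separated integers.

Answer: 3 4 6 6

Derivation:
I0 mul r1: issue@1 deps=(None,None) exec_start@1 write@3
I1 mul r3: issue@2 deps=(0,0) exec_start@3 write@4
I2 add r4: issue@3 deps=(None,None) exec_start@3 write@6
I3 add r4: issue@4 deps=(None,0) exec_start@4 write@6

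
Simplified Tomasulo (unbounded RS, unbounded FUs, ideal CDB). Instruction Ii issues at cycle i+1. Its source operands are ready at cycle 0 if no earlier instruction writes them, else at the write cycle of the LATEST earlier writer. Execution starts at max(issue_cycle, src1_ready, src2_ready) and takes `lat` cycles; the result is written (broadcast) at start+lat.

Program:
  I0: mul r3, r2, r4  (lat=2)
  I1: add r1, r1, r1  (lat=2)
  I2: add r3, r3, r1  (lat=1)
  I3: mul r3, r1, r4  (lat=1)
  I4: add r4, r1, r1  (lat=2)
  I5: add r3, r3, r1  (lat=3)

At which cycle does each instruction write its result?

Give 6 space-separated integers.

I0 mul r3: issue@1 deps=(None,None) exec_start@1 write@3
I1 add r1: issue@2 deps=(None,None) exec_start@2 write@4
I2 add r3: issue@3 deps=(0,1) exec_start@4 write@5
I3 mul r3: issue@4 deps=(1,None) exec_start@4 write@5
I4 add r4: issue@5 deps=(1,1) exec_start@5 write@7
I5 add r3: issue@6 deps=(3,1) exec_start@6 write@9

Answer: 3 4 5 5 7 9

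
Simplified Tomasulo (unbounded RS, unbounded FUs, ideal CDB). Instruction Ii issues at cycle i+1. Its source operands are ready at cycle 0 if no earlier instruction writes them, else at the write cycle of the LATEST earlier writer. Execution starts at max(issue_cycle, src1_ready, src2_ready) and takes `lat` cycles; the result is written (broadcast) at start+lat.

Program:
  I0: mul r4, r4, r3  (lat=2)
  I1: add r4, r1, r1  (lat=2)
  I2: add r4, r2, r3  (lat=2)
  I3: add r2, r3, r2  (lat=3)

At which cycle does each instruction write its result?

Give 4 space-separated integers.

Answer: 3 4 5 7

Derivation:
I0 mul r4: issue@1 deps=(None,None) exec_start@1 write@3
I1 add r4: issue@2 deps=(None,None) exec_start@2 write@4
I2 add r4: issue@3 deps=(None,None) exec_start@3 write@5
I3 add r2: issue@4 deps=(None,None) exec_start@4 write@7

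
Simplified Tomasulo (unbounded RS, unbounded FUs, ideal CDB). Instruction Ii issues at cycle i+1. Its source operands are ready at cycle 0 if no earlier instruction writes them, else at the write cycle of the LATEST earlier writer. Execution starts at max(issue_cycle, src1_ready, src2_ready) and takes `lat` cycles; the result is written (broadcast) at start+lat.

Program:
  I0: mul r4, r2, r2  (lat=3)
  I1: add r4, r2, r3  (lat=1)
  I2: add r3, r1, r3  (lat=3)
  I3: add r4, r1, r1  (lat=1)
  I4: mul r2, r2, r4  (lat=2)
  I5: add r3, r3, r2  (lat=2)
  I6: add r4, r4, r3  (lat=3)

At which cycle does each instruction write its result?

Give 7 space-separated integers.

I0 mul r4: issue@1 deps=(None,None) exec_start@1 write@4
I1 add r4: issue@2 deps=(None,None) exec_start@2 write@3
I2 add r3: issue@3 deps=(None,None) exec_start@3 write@6
I3 add r4: issue@4 deps=(None,None) exec_start@4 write@5
I4 mul r2: issue@5 deps=(None,3) exec_start@5 write@7
I5 add r3: issue@6 deps=(2,4) exec_start@7 write@9
I6 add r4: issue@7 deps=(3,5) exec_start@9 write@12

Answer: 4 3 6 5 7 9 12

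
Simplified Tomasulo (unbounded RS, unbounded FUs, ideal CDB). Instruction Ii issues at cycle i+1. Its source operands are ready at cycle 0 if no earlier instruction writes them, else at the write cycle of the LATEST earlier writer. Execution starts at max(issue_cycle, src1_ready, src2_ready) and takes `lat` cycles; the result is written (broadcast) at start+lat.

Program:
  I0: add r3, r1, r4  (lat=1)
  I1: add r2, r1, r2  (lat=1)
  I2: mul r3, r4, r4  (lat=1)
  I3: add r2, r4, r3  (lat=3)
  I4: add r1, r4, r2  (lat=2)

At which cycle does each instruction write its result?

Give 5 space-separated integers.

Answer: 2 3 4 7 9

Derivation:
I0 add r3: issue@1 deps=(None,None) exec_start@1 write@2
I1 add r2: issue@2 deps=(None,None) exec_start@2 write@3
I2 mul r3: issue@3 deps=(None,None) exec_start@3 write@4
I3 add r2: issue@4 deps=(None,2) exec_start@4 write@7
I4 add r1: issue@5 deps=(None,3) exec_start@7 write@9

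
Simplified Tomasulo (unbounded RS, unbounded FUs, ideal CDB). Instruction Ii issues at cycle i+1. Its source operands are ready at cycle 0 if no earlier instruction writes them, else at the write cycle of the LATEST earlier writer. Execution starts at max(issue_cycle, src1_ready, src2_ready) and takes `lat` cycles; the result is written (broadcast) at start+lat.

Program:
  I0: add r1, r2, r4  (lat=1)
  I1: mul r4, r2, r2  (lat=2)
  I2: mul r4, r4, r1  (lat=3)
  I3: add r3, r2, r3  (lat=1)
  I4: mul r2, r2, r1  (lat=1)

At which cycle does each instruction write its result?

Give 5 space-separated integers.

Answer: 2 4 7 5 6

Derivation:
I0 add r1: issue@1 deps=(None,None) exec_start@1 write@2
I1 mul r4: issue@2 deps=(None,None) exec_start@2 write@4
I2 mul r4: issue@3 deps=(1,0) exec_start@4 write@7
I3 add r3: issue@4 deps=(None,None) exec_start@4 write@5
I4 mul r2: issue@5 deps=(None,0) exec_start@5 write@6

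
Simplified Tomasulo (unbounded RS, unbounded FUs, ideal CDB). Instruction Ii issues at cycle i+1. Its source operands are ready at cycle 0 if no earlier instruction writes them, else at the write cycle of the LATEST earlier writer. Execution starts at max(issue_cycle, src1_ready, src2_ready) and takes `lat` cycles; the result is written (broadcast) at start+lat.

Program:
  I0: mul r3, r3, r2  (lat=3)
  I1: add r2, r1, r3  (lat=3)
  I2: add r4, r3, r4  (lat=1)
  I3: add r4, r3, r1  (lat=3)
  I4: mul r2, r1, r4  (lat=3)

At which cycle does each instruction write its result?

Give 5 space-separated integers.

Answer: 4 7 5 7 10

Derivation:
I0 mul r3: issue@1 deps=(None,None) exec_start@1 write@4
I1 add r2: issue@2 deps=(None,0) exec_start@4 write@7
I2 add r4: issue@3 deps=(0,None) exec_start@4 write@5
I3 add r4: issue@4 deps=(0,None) exec_start@4 write@7
I4 mul r2: issue@5 deps=(None,3) exec_start@7 write@10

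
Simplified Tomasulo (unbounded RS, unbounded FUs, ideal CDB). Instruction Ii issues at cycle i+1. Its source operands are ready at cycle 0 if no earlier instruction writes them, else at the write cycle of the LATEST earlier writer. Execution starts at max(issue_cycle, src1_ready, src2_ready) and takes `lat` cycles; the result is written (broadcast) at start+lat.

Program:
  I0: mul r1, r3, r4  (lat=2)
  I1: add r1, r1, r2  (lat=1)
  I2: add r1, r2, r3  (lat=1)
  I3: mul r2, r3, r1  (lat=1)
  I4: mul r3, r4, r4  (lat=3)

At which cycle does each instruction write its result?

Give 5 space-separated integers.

I0 mul r1: issue@1 deps=(None,None) exec_start@1 write@3
I1 add r1: issue@2 deps=(0,None) exec_start@3 write@4
I2 add r1: issue@3 deps=(None,None) exec_start@3 write@4
I3 mul r2: issue@4 deps=(None,2) exec_start@4 write@5
I4 mul r3: issue@5 deps=(None,None) exec_start@5 write@8

Answer: 3 4 4 5 8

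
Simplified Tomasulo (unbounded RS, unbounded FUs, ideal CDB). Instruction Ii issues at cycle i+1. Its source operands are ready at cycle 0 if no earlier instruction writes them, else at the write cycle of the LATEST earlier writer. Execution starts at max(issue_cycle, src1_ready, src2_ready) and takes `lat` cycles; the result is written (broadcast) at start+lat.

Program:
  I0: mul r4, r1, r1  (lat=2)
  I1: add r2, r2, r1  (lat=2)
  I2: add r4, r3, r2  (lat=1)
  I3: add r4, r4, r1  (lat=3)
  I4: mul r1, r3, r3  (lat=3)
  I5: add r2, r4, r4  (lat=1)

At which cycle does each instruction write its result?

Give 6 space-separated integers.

I0 mul r4: issue@1 deps=(None,None) exec_start@1 write@3
I1 add r2: issue@2 deps=(None,None) exec_start@2 write@4
I2 add r4: issue@3 deps=(None,1) exec_start@4 write@5
I3 add r4: issue@4 deps=(2,None) exec_start@5 write@8
I4 mul r1: issue@5 deps=(None,None) exec_start@5 write@8
I5 add r2: issue@6 deps=(3,3) exec_start@8 write@9

Answer: 3 4 5 8 8 9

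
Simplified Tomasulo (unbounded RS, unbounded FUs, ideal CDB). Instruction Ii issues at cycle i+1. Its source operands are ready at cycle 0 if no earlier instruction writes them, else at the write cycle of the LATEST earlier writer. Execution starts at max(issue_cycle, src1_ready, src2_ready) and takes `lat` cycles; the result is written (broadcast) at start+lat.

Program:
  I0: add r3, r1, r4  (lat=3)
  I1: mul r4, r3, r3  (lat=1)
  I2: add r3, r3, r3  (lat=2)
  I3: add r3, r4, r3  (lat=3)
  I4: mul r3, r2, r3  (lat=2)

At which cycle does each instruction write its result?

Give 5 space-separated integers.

I0 add r3: issue@1 deps=(None,None) exec_start@1 write@4
I1 mul r4: issue@2 deps=(0,0) exec_start@4 write@5
I2 add r3: issue@3 deps=(0,0) exec_start@4 write@6
I3 add r3: issue@4 deps=(1,2) exec_start@6 write@9
I4 mul r3: issue@5 deps=(None,3) exec_start@9 write@11

Answer: 4 5 6 9 11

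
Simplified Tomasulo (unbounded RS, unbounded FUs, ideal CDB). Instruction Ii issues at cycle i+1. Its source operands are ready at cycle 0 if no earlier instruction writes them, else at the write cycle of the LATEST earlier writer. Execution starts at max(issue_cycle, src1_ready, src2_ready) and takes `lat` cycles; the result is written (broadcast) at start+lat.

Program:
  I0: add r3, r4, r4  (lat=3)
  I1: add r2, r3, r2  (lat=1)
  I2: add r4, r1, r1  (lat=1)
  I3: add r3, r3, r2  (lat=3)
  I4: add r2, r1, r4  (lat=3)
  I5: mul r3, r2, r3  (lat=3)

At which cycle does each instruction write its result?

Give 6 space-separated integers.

I0 add r3: issue@1 deps=(None,None) exec_start@1 write@4
I1 add r2: issue@2 deps=(0,None) exec_start@4 write@5
I2 add r4: issue@3 deps=(None,None) exec_start@3 write@4
I3 add r3: issue@4 deps=(0,1) exec_start@5 write@8
I4 add r2: issue@5 deps=(None,2) exec_start@5 write@8
I5 mul r3: issue@6 deps=(4,3) exec_start@8 write@11

Answer: 4 5 4 8 8 11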